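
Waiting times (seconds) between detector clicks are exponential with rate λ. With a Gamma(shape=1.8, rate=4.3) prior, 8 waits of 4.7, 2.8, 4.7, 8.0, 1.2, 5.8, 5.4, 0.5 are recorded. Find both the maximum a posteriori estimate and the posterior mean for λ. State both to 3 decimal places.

Σ times = 33.1. Posterior: Gamma(shape = 1.8+8 = 9.8, rate = 4.3+33.1 = 37.4).
Mode = (α−1)/β = 8.8/37.4 = 0.235.
Mean = α/β = 9.8/37.4 = 0.262.
Right-skewed posterior ⇒ mode < mean.

MAP = 0.235; posterior mean = 0.262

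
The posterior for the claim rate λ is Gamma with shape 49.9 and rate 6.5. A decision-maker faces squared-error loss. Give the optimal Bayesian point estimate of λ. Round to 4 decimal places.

Mode = (α−1)/β = 48.9/6.5 = 7.5231.
Mean = α/β = 49.9/6.5 = 7.6769.
Squared-error loss ⇒ the optimal estimator is the posterior mean.

7.6769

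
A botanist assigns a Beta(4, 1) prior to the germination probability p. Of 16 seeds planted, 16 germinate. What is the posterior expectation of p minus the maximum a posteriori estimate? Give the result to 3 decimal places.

Posterior: Beta(4+16, 1+0) = Beta(20, 1).
Since β = 1 ≤ 1 and α > 1, the Beta density is monotone increasing on [0,1]; the mode is at 1.
Mean = 20/(20+1) = 0.952.
Difference = 0.952 − 1.000 = -0.048.

-0.048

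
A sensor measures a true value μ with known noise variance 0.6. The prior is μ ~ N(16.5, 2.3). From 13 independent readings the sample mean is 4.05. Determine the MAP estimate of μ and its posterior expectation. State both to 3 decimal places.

Posterior for μ is Normal. Precision-weighted mean: (1/2.3·16.5 + 13/0.6·4.05) / (1/2.3 + 13/0.6) = 4.295.
A Normal posterior is symmetric, so mode = mean.

MAP: 4.295. Posterior mean: 4.295.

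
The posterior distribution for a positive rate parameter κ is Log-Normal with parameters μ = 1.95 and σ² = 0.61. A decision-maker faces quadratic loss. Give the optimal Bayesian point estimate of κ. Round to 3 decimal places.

9.535

Mode = exp(μ − σ²) = exp(1.34) = 3.819.
Mean = exp(μ + σ²/2) = exp(2.255) = 9.535.
Quadratic loss ⇒ the optimal estimator is the posterior mean.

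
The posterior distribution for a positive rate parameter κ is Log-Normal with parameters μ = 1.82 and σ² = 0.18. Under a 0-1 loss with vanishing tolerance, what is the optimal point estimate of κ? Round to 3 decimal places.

Mode = exp(μ − σ²) = exp(1.64) = 5.155.
Mean = exp(μ + σ²/2) = exp(1.910) = 6.753.
This is the posterior mode — the MAP estimate.

5.155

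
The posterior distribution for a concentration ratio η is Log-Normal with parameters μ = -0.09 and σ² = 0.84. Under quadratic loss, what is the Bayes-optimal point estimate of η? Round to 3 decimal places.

1.391

Mode = exp(μ − σ²) = exp(-0.93) = 0.395.
Mean = exp(μ + σ²/2) = exp(0.330) = 1.391.
Quadratic loss ⇒ the optimal estimator is the posterior mean.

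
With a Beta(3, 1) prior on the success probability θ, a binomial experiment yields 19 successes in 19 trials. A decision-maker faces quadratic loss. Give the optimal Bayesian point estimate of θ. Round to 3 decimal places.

0.957

Posterior: Beta(3+19, 1+0) = Beta(22, 1).
Since β = 1 ≤ 1 and α > 1, the Beta density is monotone increasing on [0,1]; the mode is at 1.
Mean = 22/(22+1) = 0.957.
Quadratic loss ⇒ the optimal estimator is the posterior mean.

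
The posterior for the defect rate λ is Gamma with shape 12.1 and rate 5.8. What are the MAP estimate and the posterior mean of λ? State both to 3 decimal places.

Mode = (α−1)/β = 11.1/5.8 = 1.914.
Mean = α/β = 12.1/5.8 = 2.086.
The mean is pulled above the mode by the posterior's right skew.

λ_MAP = 1.914, E[λ|data] = 2.086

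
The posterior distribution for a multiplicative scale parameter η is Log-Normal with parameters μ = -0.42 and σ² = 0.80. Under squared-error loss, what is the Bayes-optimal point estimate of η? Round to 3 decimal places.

0.980

Mode = exp(μ − σ²) = exp(-1.22) = 0.295.
Mean = exp(μ + σ²/2) = exp(-0.020) = 0.980.
Squared-error loss ⇒ the optimal estimator is the posterior mean.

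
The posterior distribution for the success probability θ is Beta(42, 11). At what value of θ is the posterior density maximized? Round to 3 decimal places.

Mode = (42−1)/(42+11−2) = 41/51 = 0.804.
Mean = 42/(42+11) = 42/53 = 0.792.
This is the posterior mode — the MAP estimate.

0.804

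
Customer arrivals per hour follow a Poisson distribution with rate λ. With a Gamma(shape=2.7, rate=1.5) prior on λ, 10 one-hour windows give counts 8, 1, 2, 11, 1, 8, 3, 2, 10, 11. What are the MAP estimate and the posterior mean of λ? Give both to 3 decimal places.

Σ counts = 57. Posterior: Gamma(shape = 2.7+57 = 59.7, rate = 1.5+10 = 11.5).
Mode = (α−1)/β = 58.7/11.5 = 5.104.
Mean = α/β = 59.7/11.5 = 5.191.
The mean is pulled above the mode by the posterior's right skew.

MAP: 5.104. Posterior mean: 5.191.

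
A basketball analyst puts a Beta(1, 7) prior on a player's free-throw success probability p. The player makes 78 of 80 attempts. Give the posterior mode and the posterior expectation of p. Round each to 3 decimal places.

MAP = 0.907, posterior mean = 0.898

Posterior: Beta(1+78, 7+2) = Beta(79, 9).
Mode = (79−1)/(79+9−2) = 78/86 = 0.907.
Mean = 79/(79+9) = 79/88 = 0.898.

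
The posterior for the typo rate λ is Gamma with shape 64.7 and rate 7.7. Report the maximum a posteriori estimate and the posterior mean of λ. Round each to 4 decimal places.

Mode = (α−1)/β = 63.7/7.7 = 8.2727.
Mean = α/β = 64.7/7.7 = 8.4026.

λ_MAP = 8.2727, E[λ|data] = 8.4026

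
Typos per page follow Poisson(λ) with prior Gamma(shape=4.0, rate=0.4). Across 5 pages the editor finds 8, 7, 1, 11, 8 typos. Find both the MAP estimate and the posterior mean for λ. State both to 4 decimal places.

MAP = 7.0370; posterior mean = 7.2222

Σ counts = 35. Posterior: Gamma(shape = 4.0+35 = 39.0, rate = 0.4+5 = 5.4).
Mode = (α−1)/β = 38.0/5.4 = 7.0370.
Mean = α/β = 39.0/5.4 = 7.2222.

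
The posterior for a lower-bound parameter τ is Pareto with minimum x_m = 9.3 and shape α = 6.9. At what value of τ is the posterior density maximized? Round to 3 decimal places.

9.300

The Pareto density is strictly decreasing on [x_m, ∞), so the mode is x_m = 9.300.
Mean = α·x_m/(α−1) = 6.9·9.3/5.9 = 10.876.
This is the posterior mode — the MAP estimate.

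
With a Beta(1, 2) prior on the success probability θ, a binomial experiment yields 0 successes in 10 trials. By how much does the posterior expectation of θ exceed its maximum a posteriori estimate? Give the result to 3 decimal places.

0.077

Posterior: Beta(1+0, 2+10) = Beta(1, 12).
Since α = 1 ≤ 1 and β > 1, the Beta density is monotone decreasing on [0,1]; the mode is at 0.
Mean = 1/(1+12) = 0.077.
Difference = 0.077 − 0.000 = 0.077.
The posterior is right-skewed, so the mean exceeds the mode.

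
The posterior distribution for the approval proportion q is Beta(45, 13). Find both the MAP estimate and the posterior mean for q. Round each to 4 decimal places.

Mode = (45−1)/(45+13−2) = 44/56 = 0.7857.
Mean = 45/(45+13) = 45/58 = 0.7759.
Mode > mean: the posterior has a left tail.

MAP = 0.7857, posterior mean = 0.7759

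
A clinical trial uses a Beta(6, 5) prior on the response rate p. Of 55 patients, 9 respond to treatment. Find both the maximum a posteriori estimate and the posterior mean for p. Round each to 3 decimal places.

Posterior: Beta(6+9, 5+46) = Beta(15, 51).
Mode = (15−1)/(15+51−2) = 14/64 = 0.219.
Mean = 15/(15+51) = 15/66 = 0.227.
The mean is pulled above the mode by the posterior's right skew.

p_MAP = 0.219, E[p|data] = 0.227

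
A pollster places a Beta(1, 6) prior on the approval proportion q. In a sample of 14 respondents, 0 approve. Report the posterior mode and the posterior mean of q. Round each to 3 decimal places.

posterior mode = 0.000, posterior mean = 0.048

Posterior: Beta(1+0, 6+14) = Beta(1, 20).
Since α = 1 ≤ 1 and β > 1, the Beta density is monotone decreasing on [0,1]; the mode is at 0.
Mean = 1/(1+20) = 0.048.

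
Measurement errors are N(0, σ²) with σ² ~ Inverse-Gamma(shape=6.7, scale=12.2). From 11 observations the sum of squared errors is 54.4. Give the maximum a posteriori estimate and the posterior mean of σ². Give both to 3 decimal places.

MAP: 2.985. Posterior mean: 3.518.

Posterior: Inverse-Gamma(shape = 6.7+11/2 = 12.2, scale = 12.2+54.4/2 = 39.4).
Mode = β/(α+1) = 39.4/13.2 = 2.985.
Mean = β/(α−1) = 39.4/11.2 = 3.518.
The posterior is right-skewed, so the mean exceeds the mode.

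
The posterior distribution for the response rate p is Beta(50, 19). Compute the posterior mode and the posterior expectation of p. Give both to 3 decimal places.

posterior mode = 0.731, posterior expectation = 0.725

Mode = (50−1)/(50+19−2) = 49/67 = 0.731.
Mean = 50/(50+19) = 50/69 = 0.725.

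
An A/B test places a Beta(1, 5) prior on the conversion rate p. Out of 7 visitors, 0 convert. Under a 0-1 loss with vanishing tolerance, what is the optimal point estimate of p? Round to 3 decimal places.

0.000

Posterior: Beta(1+0, 5+7) = Beta(1, 12).
Since α = 1 ≤ 1 and β > 1, the Beta density is monotone decreasing on [0,1]; the mode is at 0.
Mean = 1/(1+12) = 0.077.
This is the posterior mode — the MAP estimate.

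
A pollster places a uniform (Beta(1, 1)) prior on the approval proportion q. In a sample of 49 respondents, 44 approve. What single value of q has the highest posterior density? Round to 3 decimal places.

0.898

Posterior: Beta(1+44, 1+5) = Beta(45, 6).
Mode = (45−1)/(45+6−2) = 44/49 = 0.898.
With a flat prior the MAP equals the MLE, 44/49.
Mean = 45/(45+6) = 45/51 = 0.882.
This is the posterior mode — the MAP estimate.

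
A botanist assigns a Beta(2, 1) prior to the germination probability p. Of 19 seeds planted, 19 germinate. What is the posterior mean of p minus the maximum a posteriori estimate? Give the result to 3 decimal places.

Posterior: Beta(2+19, 1+0) = Beta(21, 1).
Since β = 1 ≤ 1 and α > 1, the Beta density is monotone increasing on [0,1]; the mode is at 1.
Mean = 21/(21+1) = 0.955.
Difference = 0.955 − 1.000 = -0.045.
Left-skewed posterior ⇒ mean < mode.

-0.045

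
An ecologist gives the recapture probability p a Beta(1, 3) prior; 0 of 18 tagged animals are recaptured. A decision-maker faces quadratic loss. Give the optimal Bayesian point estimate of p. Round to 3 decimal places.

Posterior: Beta(1+0, 3+18) = Beta(1, 21).
Since α = 1 ≤ 1 and β > 1, the Beta density is monotone decreasing on [0,1]; the mode is at 0.
Mean = 1/(1+21) = 0.045.
Quadratic loss ⇒ the optimal estimator is the posterior mean.

0.045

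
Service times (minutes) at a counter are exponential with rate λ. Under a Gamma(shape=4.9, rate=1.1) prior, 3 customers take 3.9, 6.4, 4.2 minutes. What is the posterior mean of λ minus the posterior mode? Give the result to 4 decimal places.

0.0641

Σ times = 14.5. Posterior: Gamma(shape = 4.9+3 = 7.9, rate = 1.1+14.5 = 15.6).
Mode = (α−1)/β = 6.9/15.6 = 0.4423.
Mean = α/β = 7.9/15.6 = 0.5064.
Difference = 0.5064 − 0.4423 = 0.0641.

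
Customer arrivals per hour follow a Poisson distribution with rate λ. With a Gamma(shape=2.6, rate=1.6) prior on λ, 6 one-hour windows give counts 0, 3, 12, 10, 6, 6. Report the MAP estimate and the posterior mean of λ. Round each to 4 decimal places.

Σ counts = 37. Posterior: Gamma(shape = 2.6+37 = 39.6, rate = 1.6+6 = 7.6).
Mode = (α−1)/β = 38.6/7.6 = 5.0789.
Mean = α/β = 39.6/7.6 = 5.2105.

MAP: 5.0789. Posterior mean: 5.2105.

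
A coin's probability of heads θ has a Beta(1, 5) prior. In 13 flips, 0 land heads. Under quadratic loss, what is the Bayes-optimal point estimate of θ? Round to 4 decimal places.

Posterior: Beta(1+0, 5+13) = Beta(1, 18).
Since α = 1 ≤ 1 and β > 1, the Beta density is monotone decreasing on [0,1]; the mode is at 0.
Mean = 1/(1+18) = 0.0526.
Quadratic loss ⇒ the optimal estimator is the posterior mean.

0.0526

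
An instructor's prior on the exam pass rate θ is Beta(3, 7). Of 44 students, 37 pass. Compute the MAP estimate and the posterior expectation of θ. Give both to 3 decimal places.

Posterior: Beta(3+37, 7+7) = Beta(40, 14).
Mode = (40−1)/(40+14−2) = 39/52 = 0.750.
Mean = 40/(40+14) = 40/54 = 0.741.

MAP estimate = 0.750, posterior expectation = 0.741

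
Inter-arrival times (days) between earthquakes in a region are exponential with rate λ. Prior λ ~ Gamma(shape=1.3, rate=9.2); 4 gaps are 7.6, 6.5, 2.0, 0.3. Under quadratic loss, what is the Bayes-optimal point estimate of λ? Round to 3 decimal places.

Σ times = 16.4. Posterior: Gamma(shape = 1.3+4 = 5.3, rate = 9.2+16.4 = 25.6).
Mode = (α−1)/β = 4.3/25.6 = 0.168.
Mean = α/β = 5.3/25.6 = 0.207.
Quadratic loss ⇒ the optimal estimator is the posterior mean.

0.207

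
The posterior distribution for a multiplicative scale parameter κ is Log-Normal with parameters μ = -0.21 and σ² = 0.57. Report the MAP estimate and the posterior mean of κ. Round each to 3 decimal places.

MAP = 0.458; posterior mean = 1.078

Mode = exp(μ − σ²) = exp(-0.78) = 0.458.
Mean = exp(μ + σ²/2) = exp(0.075) = 1.078.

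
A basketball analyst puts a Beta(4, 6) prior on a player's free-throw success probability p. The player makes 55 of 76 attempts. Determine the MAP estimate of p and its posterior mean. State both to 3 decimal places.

MAP: 0.690. Posterior mean: 0.686.

Posterior: Beta(4+55, 6+21) = Beta(59, 27).
Mode = (59−1)/(59+27−2) = 58/84 = 0.690.
Mean = 59/(59+27) = 59/86 = 0.686.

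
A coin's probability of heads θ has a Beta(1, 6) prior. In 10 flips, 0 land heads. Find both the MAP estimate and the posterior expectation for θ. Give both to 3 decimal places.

θ_MAP = 0.000, E[θ|data] = 0.059

Posterior: Beta(1+0, 6+10) = Beta(1, 16).
Since α = 1 ≤ 1 and β > 1, the Beta density is monotone decreasing on [0,1]; the mode is at 0.
Mean = 1/(1+16) = 0.059.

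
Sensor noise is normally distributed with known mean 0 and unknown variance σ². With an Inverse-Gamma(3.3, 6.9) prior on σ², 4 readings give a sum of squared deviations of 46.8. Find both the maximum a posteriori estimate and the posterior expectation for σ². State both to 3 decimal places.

Posterior: Inverse-Gamma(shape = 3.3+4/2 = 5.3, scale = 6.9+46.8/2 = 30.3).
Mode = β/(α+1) = 30.3/6.3 = 4.810.
Mean = β/(α−1) = 30.3/4.3 = 7.047.

MAP = 4.810; posterior mean = 7.047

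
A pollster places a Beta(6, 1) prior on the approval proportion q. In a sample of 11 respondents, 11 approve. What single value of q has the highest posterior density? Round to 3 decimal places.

Posterior: Beta(6+11, 1+0) = Beta(17, 1).
Since β = 1 ≤ 1 and α > 1, the Beta density is monotone increasing on [0,1]; the mode is at 1.
Mean = 17/(17+1) = 0.944.
This is the posterior mode — the MAP estimate.

1.000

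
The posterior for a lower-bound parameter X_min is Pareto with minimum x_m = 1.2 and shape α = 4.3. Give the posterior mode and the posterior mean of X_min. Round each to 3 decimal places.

The Pareto density is strictly decreasing on [x_m, ∞), so the mode is x_m = 1.200.
Mean = α·x_m/(α−1) = 4.3·1.2/3.3 = 1.564.
Mean > mode: the posterior has a right tail.

MAP = 1.200; posterior mean = 1.564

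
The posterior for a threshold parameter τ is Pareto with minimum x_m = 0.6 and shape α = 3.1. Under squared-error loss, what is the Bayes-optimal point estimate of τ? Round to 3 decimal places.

The Pareto density is strictly decreasing on [x_m, ∞), so the mode is x_m = 0.600.
Mean = α·x_m/(α−1) = 3.1·0.6/2.1 = 0.886.
Squared-error loss ⇒ the optimal estimator is the posterior mean.

0.886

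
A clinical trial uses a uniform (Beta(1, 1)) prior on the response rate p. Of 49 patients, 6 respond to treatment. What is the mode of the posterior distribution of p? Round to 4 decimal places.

0.1224

Posterior: Beta(1+6, 1+43) = Beta(7, 44).
Mode = (7−1)/(7+44−2) = 6/49 = 0.1224.
With a flat prior the MAP equals the MLE, 6/49.
Mean = 7/(7+44) = 7/51 = 0.1373.
This is the posterior mode — the MAP estimate.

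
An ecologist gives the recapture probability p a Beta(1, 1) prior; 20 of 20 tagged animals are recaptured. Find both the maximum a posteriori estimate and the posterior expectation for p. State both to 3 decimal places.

MAP: 1.000. Posterior mean: 0.955.

Posterior: Beta(1+20, 1+0) = Beta(21, 1).
Since β = 1 ≤ 1 and α > 1, the Beta density is monotone increasing on [0,1]; the mode is at 1.
Mean = 21/(21+1) = 0.955.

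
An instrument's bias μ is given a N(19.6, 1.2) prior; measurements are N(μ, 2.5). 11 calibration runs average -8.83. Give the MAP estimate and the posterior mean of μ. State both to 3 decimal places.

Posterior for μ is Normal. Precision-weighted mean: (1/1.2·19.6 + 11/2.5·-8.83) / (1/1.2 + 11/2.5) = -4.303.
A Normal posterior is symmetric, so mode = mean.

MAP estimate = -4.303, posterior mean = -4.303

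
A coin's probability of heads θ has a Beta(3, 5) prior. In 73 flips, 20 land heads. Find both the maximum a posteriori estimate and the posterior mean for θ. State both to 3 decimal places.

Posterior: Beta(3+20, 5+53) = Beta(23, 58).
Mode = (23−1)/(23+58−2) = 22/79 = 0.278.
Mean = 23/(23+58) = 23/81 = 0.284.
The mean is pulled above the mode by the posterior's right skew.

MAP: 0.278. Posterior mean: 0.284.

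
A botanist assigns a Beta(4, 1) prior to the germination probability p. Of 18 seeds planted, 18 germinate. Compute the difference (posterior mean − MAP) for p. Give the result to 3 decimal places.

Posterior: Beta(4+18, 1+0) = Beta(22, 1).
Since β = 1 ≤ 1 and α > 1, the Beta density is monotone increasing on [0,1]; the mode is at 1.
Mean = 22/(22+1) = 0.957.
Difference = 0.957 − 1.000 = -0.043.
Left-skewed posterior ⇒ mean < mode.

-0.043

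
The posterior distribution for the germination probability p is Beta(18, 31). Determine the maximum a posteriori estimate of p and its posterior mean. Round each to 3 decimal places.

Mode = (18−1)/(18+31−2) = 17/47 = 0.362.
Mean = 18/(18+31) = 18/49 = 0.367.

MAP = 0.362, posterior mean = 0.367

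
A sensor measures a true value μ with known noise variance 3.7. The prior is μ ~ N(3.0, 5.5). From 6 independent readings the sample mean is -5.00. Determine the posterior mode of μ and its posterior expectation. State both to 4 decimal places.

Posterior for μ is Normal. Precision-weighted mean: (1/5.5·3.0 + 6/3.7·-5.00) / (1/5.5 + 6/3.7) = -4.1935.
A Normal posterior is symmetric, so mode = mean.

MAP = -4.1935, posterior mean = -4.1935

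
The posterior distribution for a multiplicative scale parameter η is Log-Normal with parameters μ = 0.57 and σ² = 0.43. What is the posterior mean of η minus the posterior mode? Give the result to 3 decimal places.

1.042

Mode = exp(μ − σ²) = exp(0.14) = 1.150.
Mean = exp(μ + σ²/2) = exp(0.785) = 2.192.
Difference = 2.192 − 1.150 = 1.042.
The posterior is right-skewed, so the mean exceeds the mode.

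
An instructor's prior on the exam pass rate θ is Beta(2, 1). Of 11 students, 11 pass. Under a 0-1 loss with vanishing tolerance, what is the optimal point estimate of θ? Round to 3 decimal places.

1.000

Posterior: Beta(2+11, 1+0) = Beta(13, 1).
Since β = 1 ≤ 1 and α > 1, the Beta density is monotone increasing on [0,1]; the mode is at 1.
Mean = 13/(13+1) = 0.929.
This is the posterior mode — the MAP estimate.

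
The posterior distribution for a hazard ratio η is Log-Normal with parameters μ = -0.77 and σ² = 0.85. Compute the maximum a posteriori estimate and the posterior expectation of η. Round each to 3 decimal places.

Mode = exp(μ − σ²) = exp(-1.62) = 0.198.
Mean = exp(μ + σ²/2) = exp(-0.345) = 0.708.

MAP: 0.198. Posterior mean: 0.708.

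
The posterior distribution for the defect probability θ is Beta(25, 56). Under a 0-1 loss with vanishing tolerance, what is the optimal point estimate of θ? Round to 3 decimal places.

0.304

Mode = (25−1)/(25+56−2) = 24/79 = 0.304.
Mean = 25/(25+56) = 25/81 = 0.309.
This is the posterior mode — the MAP estimate.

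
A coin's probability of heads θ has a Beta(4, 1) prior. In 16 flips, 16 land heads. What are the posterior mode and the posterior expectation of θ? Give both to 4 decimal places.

Posterior: Beta(4+16, 1+0) = Beta(20, 1).
Since β = 1 ≤ 1 and α > 1, the Beta density is monotone increasing on [0,1]; the mode is at 1.
Mean = 20/(20+1) = 0.9524.

posterior mode = 1.0000, posterior expectation = 0.9524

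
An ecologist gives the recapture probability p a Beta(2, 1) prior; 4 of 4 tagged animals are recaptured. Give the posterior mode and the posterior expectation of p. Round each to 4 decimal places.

Posterior: Beta(2+4, 1+0) = Beta(6, 1).
Since β = 1 ≤ 1 and α > 1, the Beta density is monotone increasing on [0,1]; the mode is at 1.
Mean = 6/(6+1) = 0.8571.
Left-skewed posterior ⇒ mean < mode.

p_MAP = 1.0000, E[p|data] = 0.8571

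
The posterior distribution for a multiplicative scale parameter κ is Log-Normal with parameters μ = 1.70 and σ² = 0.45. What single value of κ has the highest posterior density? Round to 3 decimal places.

Mode = exp(μ − σ²) = exp(1.25) = 3.490.
Mean = exp(μ + σ²/2) = exp(1.925) = 6.855.
This is the posterior mode — the MAP estimate.

3.490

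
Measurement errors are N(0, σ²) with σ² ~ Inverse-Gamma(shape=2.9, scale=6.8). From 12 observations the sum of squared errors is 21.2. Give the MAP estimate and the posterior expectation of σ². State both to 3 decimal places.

MAP = 1.758, posterior mean = 2.203

Posterior: Inverse-Gamma(shape = 2.9+12/2 = 8.9, scale = 6.8+21.2/2 = 17.4).
Mode = β/(α+1) = 17.4/9.9 = 1.758.
Mean = β/(α−1) = 17.4/7.9 = 2.203.
The posterior is right-skewed, so the mean exceeds the mode.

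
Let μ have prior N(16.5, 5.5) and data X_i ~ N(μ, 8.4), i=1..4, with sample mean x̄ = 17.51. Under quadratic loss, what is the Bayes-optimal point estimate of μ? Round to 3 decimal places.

Posterior for μ is Normal. Precision-weighted mean: (1/5.5·16.5 + 4/8.4·17.51) / (1/5.5 + 4/8.4) = 17.231.
A Normal posterior is symmetric, so mode = mean.
Quadratic loss ⇒ the optimal estimator is the posterior mean.

17.231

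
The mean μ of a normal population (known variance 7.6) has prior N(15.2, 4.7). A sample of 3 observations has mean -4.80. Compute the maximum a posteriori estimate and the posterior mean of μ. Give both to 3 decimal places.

MAP = 2.205; posterior mean = 2.205

Posterior for μ is Normal. Precision-weighted mean: (1/4.7·15.2 + 3/7.6·-4.80) / (1/4.7 + 3/7.6) = 2.205.
A Normal posterior is symmetric, so mode = mean.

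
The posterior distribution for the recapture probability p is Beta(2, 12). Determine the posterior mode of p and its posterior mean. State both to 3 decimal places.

Mode = (2−1)/(2+12−2) = 1/12 = 0.083.
Mean = 2/(2+12) = 2/14 = 0.143.
The posterior is right-skewed, so the mean exceeds the mode.

MAP = 0.083; posterior mean = 0.143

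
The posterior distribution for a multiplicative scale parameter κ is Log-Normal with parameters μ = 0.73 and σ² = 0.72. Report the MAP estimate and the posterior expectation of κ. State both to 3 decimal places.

MAP = 1.010, posterior mean = 2.974

Mode = exp(μ − σ²) = exp(0.01) = 1.010.
Mean = exp(μ + σ²/2) = exp(1.090) = 2.974.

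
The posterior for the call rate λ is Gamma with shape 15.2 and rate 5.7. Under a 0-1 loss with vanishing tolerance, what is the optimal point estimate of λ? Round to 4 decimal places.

Mode = (α−1)/β = 14.2/5.7 = 2.4912.
Mean = α/β = 15.2/5.7 = 2.6667.
This is the posterior mode — the MAP estimate.

2.4912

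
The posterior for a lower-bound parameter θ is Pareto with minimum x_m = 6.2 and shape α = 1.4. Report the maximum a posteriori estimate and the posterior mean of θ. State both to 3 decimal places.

MAP = 6.200, posterior mean = 21.700

The Pareto density is strictly decreasing on [x_m, ∞), so the mode is x_m = 6.200.
Mean = α·x_m/(α−1) = 1.4·6.2/0.4 = 21.700.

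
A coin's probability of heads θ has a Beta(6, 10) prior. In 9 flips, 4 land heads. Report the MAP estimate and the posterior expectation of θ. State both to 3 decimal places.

MAP: 0.391. Posterior mean: 0.400.

Posterior: Beta(6+4, 10+5) = Beta(10, 15).
Mode = (10−1)/(10+15−2) = 9/23 = 0.391.
Mean = 10/(10+15) = 10/25 = 0.400.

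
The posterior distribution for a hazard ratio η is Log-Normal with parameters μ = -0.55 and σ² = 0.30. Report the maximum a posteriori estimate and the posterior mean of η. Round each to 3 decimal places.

Mode = exp(μ − σ²) = exp(-0.85) = 0.427.
Mean = exp(μ + σ²/2) = exp(-0.400) = 0.670.

MAP = 0.427, posterior mean = 0.670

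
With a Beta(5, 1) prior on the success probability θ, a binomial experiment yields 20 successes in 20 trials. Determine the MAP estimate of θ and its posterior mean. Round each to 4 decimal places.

MAP = 1.0000; posterior mean = 0.9615

Posterior: Beta(5+20, 1+0) = Beta(25, 1).
Since β = 1 ≤ 1 and α > 1, the Beta density is monotone increasing on [0,1]; the mode is at 1.
Mean = 25/(25+1) = 0.9615.
The posterior is left-skewed, so the mode exceeds the mean.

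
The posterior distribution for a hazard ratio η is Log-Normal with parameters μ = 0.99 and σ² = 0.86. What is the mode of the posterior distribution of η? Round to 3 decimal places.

Mode = exp(μ − σ²) = exp(0.13) = 1.139.
Mean = exp(μ + σ²/2) = exp(1.420) = 4.137.
This is the posterior mode — the MAP estimate.

1.139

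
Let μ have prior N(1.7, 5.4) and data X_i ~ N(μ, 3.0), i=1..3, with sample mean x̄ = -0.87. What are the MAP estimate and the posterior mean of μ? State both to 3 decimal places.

Posterior for μ is Normal. Precision-weighted mean: (1/5.4·1.7 + 3/3.0·-0.87) / (1/5.4 + 3/3.0) = -0.468.
A Normal posterior is symmetric, so mode = mean.

MAP = -0.468, posterior mean = -0.468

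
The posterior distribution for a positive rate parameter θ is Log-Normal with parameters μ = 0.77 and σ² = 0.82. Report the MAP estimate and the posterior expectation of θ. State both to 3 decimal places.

MAP = 0.951; posterior mean = 3.254

Mode = exp(μ − σ²) = exp(-0.05) = 0.951.
Mean = exp(μ + σ²/2) = exp(1.180) = 3.254.
The posterior is right-skewed, so the mean exceeds the mode.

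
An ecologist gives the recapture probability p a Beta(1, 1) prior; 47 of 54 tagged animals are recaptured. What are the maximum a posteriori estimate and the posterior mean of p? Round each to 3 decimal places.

p_MAP = 0.870, E[p|data] = 0.857

Posterior: Beta(1+47, 1+7) = Beta(48, 8).
Mode = (48−1)/(48+8−2) = 47/54 = 0.870.
Mean = 48/(48+8) = 48/56 = 0.857.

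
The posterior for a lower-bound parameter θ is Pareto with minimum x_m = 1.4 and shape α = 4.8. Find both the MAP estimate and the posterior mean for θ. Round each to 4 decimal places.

The Pareto density is strictly decreasing on [x_m, ∞), so the mode is x_m = 1.4000.
Mean = α·x_m/(α−1) = 4.8·1.4/3.8 = 1.7684.

MAP estimate = 1.4000, posterior mean = 1.7684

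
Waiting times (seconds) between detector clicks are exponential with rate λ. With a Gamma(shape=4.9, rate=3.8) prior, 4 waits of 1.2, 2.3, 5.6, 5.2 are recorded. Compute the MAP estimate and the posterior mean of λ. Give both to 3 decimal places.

MAP = 0.436; posterior mean = 0.492

Σ times = 14.3. Posterior: Gamma(shape = 4.9+4 = 8.9, rate = 3.8+14.3 = 18.1).
Mode = (α−1)/β = 7.9/18.1 = 0.436.
Mean = α/β = 8.9/18.1 = 0.492.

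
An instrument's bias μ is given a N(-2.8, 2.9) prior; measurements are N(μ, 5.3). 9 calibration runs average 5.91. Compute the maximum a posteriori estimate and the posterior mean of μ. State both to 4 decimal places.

Posterior for μ is Normal. Precision-weighted mean: (1/2.9·-2.8 + 9/5.3·5.91) / (1/2.9 + 9/5.3) = 4.4398.
A Normal posterior is symmetric, so mode = mean.

MAP: 4.4398. Posterior mean: 4.4398.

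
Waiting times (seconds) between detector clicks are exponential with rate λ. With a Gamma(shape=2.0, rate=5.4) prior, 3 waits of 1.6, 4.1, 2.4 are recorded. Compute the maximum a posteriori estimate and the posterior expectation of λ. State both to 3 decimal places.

MAP: 0.296. Posterior mean: 0.370.

Σ times = 8.1. Posterior: Gamma(shape = 2.0+3 = 5.0, rate = 5.4+8.1 = 13.5).
Mode = (α−1)/β = 4.0/13.5 = 0.296.
Mean = α/β = 5.0/13.5 = 0.370.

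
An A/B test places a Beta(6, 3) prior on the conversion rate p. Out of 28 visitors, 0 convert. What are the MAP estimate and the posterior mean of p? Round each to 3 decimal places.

Posterior: Beta(6+0, 3+28) = Beta(6, 31).
Mode = (6−1)/(6+31−2) = 5/35 = 0.143.
Mean = 6/(6+31) = 6/37 = 0.162.
The posterior is right-skewed, so the mean exceeds the mode.

MAP = 0.143, posterior mean = 0.162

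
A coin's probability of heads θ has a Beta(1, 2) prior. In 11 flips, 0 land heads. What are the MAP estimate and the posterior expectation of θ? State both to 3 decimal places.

MAP: 0.000. Posterior mean: 0.071.

Posterior: Beta(1+0, 2+11) = Beta(1, 13).
Since α = 1 ≤ 1 and β > 1, the Beta density is monotone decreasing on [0,1]; the mode is at 0.
Mean = 1/(1+13) = 0.071.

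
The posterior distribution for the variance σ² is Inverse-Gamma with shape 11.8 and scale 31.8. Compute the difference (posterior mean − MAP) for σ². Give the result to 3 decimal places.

Mode = β/(α+1) = 31.8/12.8 = 2.484.
Mean = β/(α−1) = 31.8/10.8 = 2.944.
Difference = 2.944 − 2.484 = 0.460.
Right-skewed posterior ⇒ mode < mean.

0.460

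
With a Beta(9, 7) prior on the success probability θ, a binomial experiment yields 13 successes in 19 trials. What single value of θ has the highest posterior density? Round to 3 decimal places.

0.636

Posterior: Beta(9+13, 7+6) = Beta(22, 13).
Mode = (22−1)/(22+13−2) = 21/33 = 0.636.
Mean = 22/(22+13) = 22/35 = 0.629.
This is the posterior mode — the MAP estimate.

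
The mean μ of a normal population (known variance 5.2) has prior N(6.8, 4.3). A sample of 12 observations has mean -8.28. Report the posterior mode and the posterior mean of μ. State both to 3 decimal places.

Posterior for μ is Normal. Precision-weighted mean: (1/4.3·6.8 + 12/5.2·-8.28) / (1/4.3 + 12/5.2) = -6.899.
A Normal posterior is symmetric, so mode = mean.

MAP: -6.899. Posterior mean: -6.899.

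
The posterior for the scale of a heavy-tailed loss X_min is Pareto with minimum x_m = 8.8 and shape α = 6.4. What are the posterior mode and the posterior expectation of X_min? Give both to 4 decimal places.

MAP = 8.8000; posterior mean = 10.4296

The Pareto density is strictly decreasing on [x_m, ∞), so the mode is x_m = 8.8000.
Mean = α·x_m/(α−1) = 6.4·8.8/5.4 = 10.4296.
The posterior is right-skewed, so the mean exceeds the mode.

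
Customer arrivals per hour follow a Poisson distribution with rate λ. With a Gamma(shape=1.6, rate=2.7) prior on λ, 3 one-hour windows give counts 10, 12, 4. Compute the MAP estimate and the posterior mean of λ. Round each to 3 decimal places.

Σ counts = 26. Posterior: Gamma(shape = 1.6+26 = 27.6, rate = 2.7+3 = 5.7).
Mode = (α−1)/β = 26.6/5.7 = 4.667.
Mean = α/β = 27.6/5.7 = 4.842.

MAP estimate = 4.667, posterior mean = 4.842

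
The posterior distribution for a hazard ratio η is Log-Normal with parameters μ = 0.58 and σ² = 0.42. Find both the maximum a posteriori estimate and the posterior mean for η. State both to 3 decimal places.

Mode = exp(μ − σ²) = exp(0.16) = 1.174.
Mean = exp(μ + σ²/2) = exp(0.790) = 2.203.
Right-skewed posterior ⇒ mode < mean.

maximum a posteriori estimate = 1.174, posterior mean = 2.203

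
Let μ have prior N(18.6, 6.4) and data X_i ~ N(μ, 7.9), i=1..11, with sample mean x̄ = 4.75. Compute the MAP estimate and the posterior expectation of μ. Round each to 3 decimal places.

MAP: 6.147. Posterior mean: 6.147.

Posterior for μ is Normal. Precision-weighted mean: (1/6.4·18.6 + 11/7.9·4.75) / (1/6.4 + 11/7.9) = 6.147.
A Normal posterior is symmetric, so mode = mean.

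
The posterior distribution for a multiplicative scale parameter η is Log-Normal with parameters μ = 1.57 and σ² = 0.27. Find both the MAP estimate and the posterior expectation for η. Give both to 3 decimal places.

MAP: 3.669. Posterior mean: 5.501.

Mode = exp(μ − σ²) = exp(1.30) = 3.669.
Mean = exp(μ + σ²/2) = exp(1.705) = 5.501.
The mean is pulled above the mode by the posterior's right skew.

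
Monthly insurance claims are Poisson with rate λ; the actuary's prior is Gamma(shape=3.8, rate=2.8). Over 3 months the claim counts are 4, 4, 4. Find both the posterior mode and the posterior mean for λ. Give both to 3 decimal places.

Σ counts = 12. Posterior: Gamma(shape = 3.8+12 = 15.8, rate = 2.8+3 = 5.8).
Mode = (α−1)/β = 14.8/5.8 = 2.552.
Mean = α/β = 15.8/5.8 = 2.724.
Right-skewed posterior ⇒ mode < mean.

λ_MAP = 2.552, E[λ|data] = 2.724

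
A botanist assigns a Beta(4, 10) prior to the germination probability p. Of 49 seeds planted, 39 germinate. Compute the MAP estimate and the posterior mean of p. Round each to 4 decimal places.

p_MAP = 0.6885, E[p|data] = 0.6825

Posterior: Beta(4+39, 10+10) = Beta(43, 20).
Mode = (43−1)/(43+20−2) = 42/61 = 0.6885.
Mean = 43/(43+20) = 43/63 = 0.6825.
Mode > mean: the posterior has a left tail.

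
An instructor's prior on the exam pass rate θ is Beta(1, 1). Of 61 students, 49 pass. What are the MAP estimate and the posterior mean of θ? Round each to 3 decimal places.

Posterior: Beta(1+49, 1+12) = Beta(50, 13).
Mode = (50−1)/(50+13−2) = 49/61 = 0.803.
With a flat prior the MAP equals the MLE, 49/61.
Mean = 50/(50+13) = 50/63 = 0.794.
Left-skewed posterior ⇒ mean < mode.

MAP = 0.803; posterior mean = 0.794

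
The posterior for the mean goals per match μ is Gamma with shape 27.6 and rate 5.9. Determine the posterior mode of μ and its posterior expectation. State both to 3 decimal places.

Mode = (α−1)/β = 26.6/5.9 = 4.508.
Mean = α/β = 27.6/5.9 = 4.678.
Mean > mode: the posterior has a right tail.

MAP: 4.508. Posterior mean: 4.678.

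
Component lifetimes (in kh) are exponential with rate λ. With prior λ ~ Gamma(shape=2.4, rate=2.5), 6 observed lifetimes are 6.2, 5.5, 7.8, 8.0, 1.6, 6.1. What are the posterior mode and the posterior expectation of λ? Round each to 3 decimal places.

Σ times = 35.2. Posterior: Gamma(shape = 2.4+6 = 8.4, rate = 2.5+35.2 = 37.7).
Mode = (α−1)/β = 7.4/37.7 = 0.196.
Mean = α/β = 8.4/37.7 = 0.223.

MAP = 0.196, posterior mean = 0.223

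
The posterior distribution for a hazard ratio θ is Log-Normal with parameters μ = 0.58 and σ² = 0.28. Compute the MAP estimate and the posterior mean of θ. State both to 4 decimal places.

Mode = exp(μ − σ²) = exp(0.30) = 1.3499.
Mean = exp(μ + σ²/2) = exp(0.720) = 2.0544.
The mean is pulled above the mode by the posterior's right skew.

θ_MAP = 1.3499, E[θ|data] = 2.0544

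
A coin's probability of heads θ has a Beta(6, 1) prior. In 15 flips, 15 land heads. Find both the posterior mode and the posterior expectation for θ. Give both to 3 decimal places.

MAP = 1.000, posterior mean = 0.955

Posterior: Beta(6+15, 1+0) = Beta(21, 1).
Since β = 1 ≤ 1 and α > 1, the Beta density is monotone increasing on [0,1]; the mode is at 1.
Mean = 21/(21+1) = 0.955.
The posterior is left-skewed, so the mode exceeds the mean.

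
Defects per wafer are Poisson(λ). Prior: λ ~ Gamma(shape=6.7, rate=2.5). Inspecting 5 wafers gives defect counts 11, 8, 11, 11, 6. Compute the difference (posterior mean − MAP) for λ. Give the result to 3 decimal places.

Σ counts = 47. Posterior: Gamma(shape = 6.7+47 = 53.7, rate = 2.5+5 = 7.5).
Mode = (α−1)/β = 52.7/7.5 = 7.027.
Mean = α/β = 53.7/7.5 = 7.160.
Difference = 7.160 − 7.027 = 0.133.
Right-skewed posterior ⇒ mode < mean.

0.133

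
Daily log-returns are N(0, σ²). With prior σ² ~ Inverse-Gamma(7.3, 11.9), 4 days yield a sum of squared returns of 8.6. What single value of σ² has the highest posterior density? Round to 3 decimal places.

Posterior: Inverse-Gamma(shape = 7.3+4/2 = 9.3, scale = 11.9+8.6/2 = 16.2).
Mode = β/(α+1) = 16.2/10.3 = 1.573.
Mean = β/(α−1) = 16.2/8.3 = 1.952.
This is the posterior mode — the MAP estimate.

1.573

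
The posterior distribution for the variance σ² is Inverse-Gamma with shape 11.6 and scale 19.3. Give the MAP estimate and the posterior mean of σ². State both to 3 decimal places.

σ²_MAP = 1.532, E[σ²|data] = 1.821

Mode = β/(α+1) = 19.3/12.6 = 1.532.
Mean = β/(α−1) = 19.3/10.6 = 1.821.
The posterior is right-skewed, so the mean exceeds the mode.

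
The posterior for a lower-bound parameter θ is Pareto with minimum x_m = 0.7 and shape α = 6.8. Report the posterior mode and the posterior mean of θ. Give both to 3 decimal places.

The Pareto density is strictly decreasing on [x_m, ∞), so the mode is x_m = 0.700.
Mean = α·x_m/(α−1) = 6.8·0.7/5.8 = 0.821.

θ_MAP = 0.700, E[θ|data] = 0.821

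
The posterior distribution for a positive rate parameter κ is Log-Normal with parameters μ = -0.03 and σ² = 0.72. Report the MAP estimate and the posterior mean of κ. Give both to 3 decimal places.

κ_MAP = 0.472, E[κ|data] = 1.391

Mode = exp(μ − σ²) = exp(-0.75) = 0.472.
Mean = exp(μ + σ²/2) = exp(0.330) = 1.391.
Right-skewed posterior ⇒ mode < mean.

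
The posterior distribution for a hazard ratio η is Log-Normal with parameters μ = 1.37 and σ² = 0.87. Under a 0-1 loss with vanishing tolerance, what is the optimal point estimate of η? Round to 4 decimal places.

Mode = exp(μ − σ²) = exp(0.50) = 1.6487.
Mean = exp(μ + σ²/2) = exp(1.805) = 6.0800.
This is the posterior mode — the MAP estimate.

1.6487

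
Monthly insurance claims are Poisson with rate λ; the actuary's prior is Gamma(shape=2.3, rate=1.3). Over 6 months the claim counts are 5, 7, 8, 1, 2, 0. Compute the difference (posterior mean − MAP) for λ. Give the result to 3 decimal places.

0.137

Σ counts = 23. Posterior: Gamma(shape = 2.3+23 = 25.3, rate = 1.3+6 = 7.3).
Mode = (α−1)/β = 24.3/7.3 = 3.329.
Mean = α/β = 25.3/7.3 = 3.466.
Difference = 3.466 − 3.329 = 0.137.
Right-skewed posterior ⇒ mode < mean.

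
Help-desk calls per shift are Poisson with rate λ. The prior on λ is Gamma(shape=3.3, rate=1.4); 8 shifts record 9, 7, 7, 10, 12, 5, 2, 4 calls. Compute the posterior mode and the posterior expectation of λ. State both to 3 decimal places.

MAP = 6.202; posterior mean = 6.309

Σ counts = 56. Posterior: Gamma(shape = 3.3+56 = 59.3, rate = 1.4+8 = 9.4).
Mode = (α−1)/β = 58.3/9.4 = 6.202.
Mean = α/β = 59.3/9.4 = 6.309.
The mean is pulled above the mode by the posterior's right skew.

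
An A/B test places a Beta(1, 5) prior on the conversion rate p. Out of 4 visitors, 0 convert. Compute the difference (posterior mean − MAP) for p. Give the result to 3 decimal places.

0.100

Posterior: Beta(1+0, 5+4) = Beta(1, 9).
Since α = 1 ≤ 1 and β > 1, the Beta density is monotone decreasing on [0,1]; the mode is at 0.
Mean = 1/(1+9) = 0.100.
Difference = 0.100 − 0.000 = 0.100.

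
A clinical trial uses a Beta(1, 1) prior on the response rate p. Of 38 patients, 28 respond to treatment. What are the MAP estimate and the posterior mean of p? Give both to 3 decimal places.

Posterior: Beta(1+28, 1+10) = Beta(29, 11).
Mode = (29−1)/(29+11−2) = 28/38 = 0.737.
With a flat prior the MAP equals the MLE, 28/38.
Mean = 29/(29+11) = 29/40 = 0.725.

p_MAP = 0.737, E[p|data] = 0.725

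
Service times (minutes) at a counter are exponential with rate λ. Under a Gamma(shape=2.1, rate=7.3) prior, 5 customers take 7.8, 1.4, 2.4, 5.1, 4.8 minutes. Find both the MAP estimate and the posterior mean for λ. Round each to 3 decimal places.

MAP: 0.212. Posterior mean: 0.247.

Σ times = 21.5. Posterior: Gamma(shape = 2.1+5 = 7.1, rate = 7.3+21.5 = 28.8).
Mode = (α−1)/β = 6.1/28.8 = 0.212.
Mean = α/β = 7.1/28.8 = 0.247.
The mean is pulled above the mode by the posterior's right skew.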